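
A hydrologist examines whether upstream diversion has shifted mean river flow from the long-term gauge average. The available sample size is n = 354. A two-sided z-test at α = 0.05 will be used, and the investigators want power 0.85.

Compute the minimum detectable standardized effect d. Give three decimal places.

d ≈ 0.159

Required noncentrality: δ = z_{0.025} + z_{0.15} = 1.960 + 1.036 = 2.996.
(The second rejection-region term Φ(−δ − z_{α/2}) is negligible and dropped.)
δ = d·√n ⇒ d = δ/√n = 2.996/√354 = 0.1593.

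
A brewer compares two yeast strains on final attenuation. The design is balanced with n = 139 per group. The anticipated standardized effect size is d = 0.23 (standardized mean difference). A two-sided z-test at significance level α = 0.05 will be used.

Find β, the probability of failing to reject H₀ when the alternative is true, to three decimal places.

β ≈ 0.517

Noncentrality parameter: δ = d·√(n/2) = 0.23 × √(139/2) = 1.9174
Critical value for a two-sided test at α = 0.05: z_{α/2} = 1.960.
Power = Φ(δ − 1.960) + Φ(−δ − 1.960) = Φ(-0.043) + Φ(-3.877) = 0.4830 + 0.0001 = 0.4831.
Type II error: β = 1 − power = 1 − 0.4831 = 0.5169.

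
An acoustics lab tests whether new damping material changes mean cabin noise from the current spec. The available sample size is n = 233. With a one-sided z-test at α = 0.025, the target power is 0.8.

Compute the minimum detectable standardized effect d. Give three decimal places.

Required noncentrality: δ = z_{0.025} + z_{0.20} = 1.960 + 0.842 = 2.802.
δ = d·√n ⇒ d = δ/√n = 2.802/√233 = 0.1835.

d ≈ 0.184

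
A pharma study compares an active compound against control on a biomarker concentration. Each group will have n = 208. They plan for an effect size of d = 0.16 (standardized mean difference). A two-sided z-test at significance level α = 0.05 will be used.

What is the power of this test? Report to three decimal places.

Power ≈ 0.372

Noncentrality parameter: δ = d·√(n/2) = 0.16 × √(208/2) = 1.6317
Critical value for a two-sided test at α = 0.05: z_{α/2} = 1.960.
Power = Φ(δ − 1.960) + Φ(−δ − 1.960) = Φ(-0.328) + Φ(-3.592) = 0.3714 + 0.0002 = 0.3715.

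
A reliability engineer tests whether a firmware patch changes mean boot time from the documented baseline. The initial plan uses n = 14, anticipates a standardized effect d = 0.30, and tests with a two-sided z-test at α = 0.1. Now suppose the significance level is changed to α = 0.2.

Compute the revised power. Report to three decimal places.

δ = d·√n = 0.30 × √14 = 1.1225 (unchanged). New critical value: z_{0.1} = 1.282.
Revised power = Φ(δ − 1.282) + Φ(−δ − 1.282) = Φ(-0.159) + Φ(-2.404) = 0.4368 + 0.0081 = 0.4449.

Power ≈ 0.445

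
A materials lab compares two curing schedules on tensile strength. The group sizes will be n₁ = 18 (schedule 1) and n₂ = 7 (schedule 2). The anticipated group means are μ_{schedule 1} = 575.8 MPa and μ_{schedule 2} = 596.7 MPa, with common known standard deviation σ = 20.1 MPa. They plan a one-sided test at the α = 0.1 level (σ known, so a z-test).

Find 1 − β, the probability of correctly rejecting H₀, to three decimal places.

Power ≈ 0.854

Standardized effect: d = |μ_{schedule 1} − μ_{schedule 2}| / σ = |575.8 − 596.7| / 20.1 = 1.0398
Noncentrality parameter: δ = d / √(1/n₁ + 1/n₂) = 1.0398 / √(1/18 + 1/7) = 2.3343
Critical value for a one-sided test at α = 0.1: z_α = 1.282.
Power = Φ(δ − 1.282) = Φ(1.053) = 0.8538.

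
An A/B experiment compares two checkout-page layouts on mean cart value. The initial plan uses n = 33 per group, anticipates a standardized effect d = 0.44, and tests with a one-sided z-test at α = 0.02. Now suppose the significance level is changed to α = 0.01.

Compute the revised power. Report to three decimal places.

Power ≈ 0.295

δ = d·√(n/2) = 0.44 × √(33/2) = 1.7873 (unchanged). New critical value: z_{0.01} = 2.326.
Revised power = Φ(δ − 2.326) = Φ(-0.539) = 0.2949.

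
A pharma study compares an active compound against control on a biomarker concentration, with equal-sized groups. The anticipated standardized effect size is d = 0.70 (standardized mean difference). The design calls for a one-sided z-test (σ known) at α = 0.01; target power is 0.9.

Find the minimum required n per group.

n = 54 per group

Set Φ(δ − 2.326) = 0.9; then δ − 2.326 = Φ⁻¹(0.9) = 1.282, giving δ = 3.608.
δ = d·√(n/2) ⇒ n = 2(δ/d)² = 2 × (3.608 / 0.70)² = 53.13.
Rounding up, n = 54 per group.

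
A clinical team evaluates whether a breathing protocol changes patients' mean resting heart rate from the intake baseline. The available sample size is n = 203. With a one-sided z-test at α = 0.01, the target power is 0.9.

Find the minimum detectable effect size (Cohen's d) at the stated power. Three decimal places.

Need Φ(δ − 2.326) = 0.9, so δ = 2.326 + 1.282 = 3.608.
δ = d·√n ⇒ d = δ/√n = 3.608/√203 = 0.2532.

d ≈ 0.253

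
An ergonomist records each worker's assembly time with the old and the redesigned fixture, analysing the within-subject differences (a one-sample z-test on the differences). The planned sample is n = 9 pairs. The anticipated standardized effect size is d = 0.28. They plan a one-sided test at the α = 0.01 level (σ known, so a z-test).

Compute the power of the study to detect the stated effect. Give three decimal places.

Power ≈ 0.069

Noncentrality parameter: δ = d·√n = 0.28 × √9 = 0.8400
Critical value for a one-sided test at α = 0.01: z_α = 2.326.
Power = Φ(δ − 2.326) = Φ(-1.486) = 0.0686.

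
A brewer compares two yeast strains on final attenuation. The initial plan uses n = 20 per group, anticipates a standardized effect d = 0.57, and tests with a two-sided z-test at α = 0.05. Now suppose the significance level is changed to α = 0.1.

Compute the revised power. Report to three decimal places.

Power ≈ 0.563

δ = d·√(n/2) = 0.57 × √(20/2) = 1.8025 (unchanged). New critical value: z_{0.05} = 1.645.
Revised power = Φ(δ − 1.645) + Φ(−δ − 1.645) = Φ(0.158) + Φ(-3.447) = 0.5626 + 0.0003 = 0.5629.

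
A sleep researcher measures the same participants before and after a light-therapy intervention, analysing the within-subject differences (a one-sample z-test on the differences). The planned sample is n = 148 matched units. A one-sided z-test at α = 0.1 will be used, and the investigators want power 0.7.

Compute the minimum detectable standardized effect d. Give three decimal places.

d ≈ 0.148

Need Φ(δ − 1.282) = 0.7, so δ = 1.282 + 0.524 = 1.806.
δ = d·√n ⇒ d = δ/√n = 1.806/√148 = 0.1484.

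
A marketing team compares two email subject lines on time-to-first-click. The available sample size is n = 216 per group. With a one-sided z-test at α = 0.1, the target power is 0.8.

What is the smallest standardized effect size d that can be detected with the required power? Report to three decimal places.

Need Φ(δ − 1.282) = 0.8, so δ = 1.282 + 0.842 = 2.123.
δ = d·√(n/2) ⇒ d = δ/√(n/2) = 2.123/√(216/2) = 0.2043.

d ≈ 0.204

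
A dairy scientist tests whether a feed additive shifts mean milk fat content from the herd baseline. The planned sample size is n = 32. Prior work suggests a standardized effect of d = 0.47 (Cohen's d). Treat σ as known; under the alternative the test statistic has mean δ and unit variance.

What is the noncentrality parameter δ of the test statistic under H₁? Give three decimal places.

δ ≈ 2.659

δ = d·√n = 0.47 × √32 = 2.6587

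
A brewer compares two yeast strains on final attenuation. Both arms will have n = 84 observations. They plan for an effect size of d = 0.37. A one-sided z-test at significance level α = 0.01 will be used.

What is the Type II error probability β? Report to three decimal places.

Noncentrality parameter: δ = d·√(n/2) = 0.37 × √(84/2) = 2.3979
One-sided α = 0.01 → critical value z_{0.01} = 2.326.
Power = P(Z > 2.326 − δ) = Φ(0.072) = 0.5285.
Type II error: β = 1 − power = 1 − 0.5285 = 0.4715.

β ≈ 0.471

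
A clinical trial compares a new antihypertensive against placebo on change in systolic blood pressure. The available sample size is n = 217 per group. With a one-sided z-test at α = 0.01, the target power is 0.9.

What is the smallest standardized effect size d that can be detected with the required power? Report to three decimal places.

Need Φ(δ − 2.326) = 0.9, so δ = 2.326 + 1.282 = 3.608.
δ = d·√(n/2) ⇒ d = δ/√(n/2) = 3.608/√(217/2) = 0.3464.

d ≈ 0.346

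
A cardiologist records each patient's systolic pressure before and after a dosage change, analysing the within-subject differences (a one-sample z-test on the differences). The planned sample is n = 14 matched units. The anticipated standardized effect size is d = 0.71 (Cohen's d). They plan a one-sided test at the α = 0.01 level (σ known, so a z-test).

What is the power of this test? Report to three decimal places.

Power ≈ 0.629

Noncentrality parameter: δ = d·√n = 0.71 × √14 = 2.6566
One-sided α = 0.01 → critical value z_{0.01} = 2.326.
Power = Φ(δ − 2.326) = Φ(0.330) = 0.6294.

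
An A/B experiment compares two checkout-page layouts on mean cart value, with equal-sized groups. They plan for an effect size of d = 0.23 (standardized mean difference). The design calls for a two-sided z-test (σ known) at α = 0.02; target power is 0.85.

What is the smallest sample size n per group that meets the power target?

n = 428 per group

For power 0.85 need Φ(δ − z_{0.01}) = 0.85, so δ = z_{0.01} + z_{0.15} = 2.326 + 1.036 = 3.363.
(For δ > 0 the lower-tail rejection region contributes negligibly to power, so the one-term inversion is standard.)
δ = d·√(n/2) ⇒ n = 2(δ/d)² = 2 × (3.363 / 0.23)² = 427.53.
Rounding up, n = 428 per group.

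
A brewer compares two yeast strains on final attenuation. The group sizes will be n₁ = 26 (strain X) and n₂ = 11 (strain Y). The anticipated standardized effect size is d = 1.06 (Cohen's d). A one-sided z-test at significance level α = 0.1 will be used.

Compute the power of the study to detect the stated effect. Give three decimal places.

Noncentrality parameter: δ = d / √(1/n₁ + 1/n₂) = 1.06 / √(1/26 + 1/11) = 2.9471
One-sided α = 0.1 → critical value z_{0.1} = 1.282.
Power = P(Z > 1.282 − δ) = Φ(1.666) = 0.9521.

Power ≈ 0.952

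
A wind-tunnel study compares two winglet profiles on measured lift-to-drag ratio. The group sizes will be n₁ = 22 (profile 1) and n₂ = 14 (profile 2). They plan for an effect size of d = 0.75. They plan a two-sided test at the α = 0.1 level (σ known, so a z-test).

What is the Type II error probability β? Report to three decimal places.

Noncentrality parameter: δ = d / √(1/n₁ + 1/n₂) = 0.75 / √(1/22 + 1/14) = 2.1937
Critical value for a two-sided test at α = 0.1: z_{α/2} = 1.645.
Power = Φ(δ − 1.645) + Φ(−δ − 1.645) = Φ(0.549) + Φ(-3.839) = 0.7085 + 0.0001 = 0.7085.
Type II error: β = 1 − power = 1 − 0.7085 = 0.2915.

β ≈ 0.291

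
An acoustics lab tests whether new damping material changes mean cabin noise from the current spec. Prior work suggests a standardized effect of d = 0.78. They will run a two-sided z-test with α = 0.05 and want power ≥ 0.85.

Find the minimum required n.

For power 0.85 need Φ(δ − z_{0.025}) = 0.85, so δ = z_{0.025} + z_{0.15} = 1.960 + 1.036 = 2.996.
(Ignoring the negligible lower-tail rejection probability gives the usual closed-form inversion.)
δ = d·√n ⇒ n = (δ/d)² = (2.996 / 0.78)² = 14.76.
Round up to the next whole unit.

n = 15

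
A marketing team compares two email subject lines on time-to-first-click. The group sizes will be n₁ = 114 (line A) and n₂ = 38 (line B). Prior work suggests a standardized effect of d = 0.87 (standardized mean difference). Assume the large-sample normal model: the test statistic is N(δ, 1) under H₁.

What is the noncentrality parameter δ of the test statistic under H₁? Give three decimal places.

δ ≈ 4.645

δ = d / √(1/n₁ + 1/n₂) = 0.87 / √(1/114 + 1/38) = 4.6445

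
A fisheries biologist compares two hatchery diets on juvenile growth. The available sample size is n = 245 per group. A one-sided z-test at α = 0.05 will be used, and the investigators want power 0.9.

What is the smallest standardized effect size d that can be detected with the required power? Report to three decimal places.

Need Φ(δ − 1.645) = 0.9, so δ = 1.645 + 1.282 = 2.926.
δ = d·√(n/2) ⇒ d = δ/√(n/2) = 2.926/√(245/2) = 0.2644.

d ≈ 0.264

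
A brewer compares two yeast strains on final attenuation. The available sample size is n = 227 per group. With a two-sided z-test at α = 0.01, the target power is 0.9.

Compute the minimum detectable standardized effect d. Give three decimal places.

Required noncentrality: δ = z_{0.005} + z_{0.10} = 2.576 + 1.282 = 3.857.
(The second rejection-region term Φ(−δ − z_{α/2}) is negligible and dropped.)
δ = d·√(n/2) ⇒ d = δ/√(n/2) = 3.857/√(227/2) = 0.3621.

d ≈ 0.362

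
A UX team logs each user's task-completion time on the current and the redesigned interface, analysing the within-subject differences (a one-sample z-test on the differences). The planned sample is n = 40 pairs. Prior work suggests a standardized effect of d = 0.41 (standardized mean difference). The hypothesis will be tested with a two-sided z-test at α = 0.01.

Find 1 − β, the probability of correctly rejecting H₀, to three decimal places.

Noncentrality parameter: δ = d·√n = 0.41 × √40 = 2.5931
Two-sided α = 0.01 → critical value z_{0.005} = 2.576.
Power = Φ(δ − 2.576) + Φ(−δ − 2.576) = Φ(0.017) + Φ(-5.169) = 0.5069 + 0.0000 = 0.5069.

Power ≈ 0.507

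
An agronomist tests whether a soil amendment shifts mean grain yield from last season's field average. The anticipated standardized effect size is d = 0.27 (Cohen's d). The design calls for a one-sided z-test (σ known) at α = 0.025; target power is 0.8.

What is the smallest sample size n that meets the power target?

Set Φ(δ − 1.960) = 0.8; then δ − 1.960 = Φ⁻¹(0.8) = 0.842, giving δ = 2.802.
δ = d·√n ⇒ n = (δ/d)² = (2.802 / 0.27)² = 107.67.
Rounding up, n = 108.

n = 108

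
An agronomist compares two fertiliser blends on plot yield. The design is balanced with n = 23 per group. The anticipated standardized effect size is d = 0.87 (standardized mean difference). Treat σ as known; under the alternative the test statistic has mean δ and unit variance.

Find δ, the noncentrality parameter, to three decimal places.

δ ≈ 2.950

δ = d·√(n/2) = 0.87 × √(23/2) = 2.9503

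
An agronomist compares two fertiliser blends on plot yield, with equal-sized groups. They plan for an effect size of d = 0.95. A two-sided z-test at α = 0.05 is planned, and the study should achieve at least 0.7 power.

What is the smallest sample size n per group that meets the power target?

For power 0.7 need Φ(δ − z_{0.025}) = 0.7, so δ = z_{0.025} + z_{0.30} = 1.960 + 0.524 = 2.484.
(For δ > 0 the lower-tail rejection region contributes negligibly to power, so the one-term inversion is standard.)
δ = d·√(n/2) ⇒ n = 2(δ/d)² = 2 × (2.484 / 0.95)² = 13.68.
Rounding up, n = 14 per group.

n = 14 per group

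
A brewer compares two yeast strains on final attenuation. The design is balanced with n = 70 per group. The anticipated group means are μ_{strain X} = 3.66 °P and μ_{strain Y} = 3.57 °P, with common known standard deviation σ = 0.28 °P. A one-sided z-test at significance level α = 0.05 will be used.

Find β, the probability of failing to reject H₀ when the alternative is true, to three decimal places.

β ≈ 0.399

Standardized effect: d = |μ_{strain X} − μ_{strain Y}| / σ = |3.66 − 3.57| / 0.28 = 0.3214
Noncentrality parameter: δ = d·√(n/2) = 0.3214 × √(70/2) = 1.9016
Critical value for a one-sided test at α = 0.05: z_α = 1.645.
Power = Φ(δ − 1.645) = Φ(0.257) = 0.6013.
Type II error: β = 1 − power = 1 − 0.6013 = 0.3987.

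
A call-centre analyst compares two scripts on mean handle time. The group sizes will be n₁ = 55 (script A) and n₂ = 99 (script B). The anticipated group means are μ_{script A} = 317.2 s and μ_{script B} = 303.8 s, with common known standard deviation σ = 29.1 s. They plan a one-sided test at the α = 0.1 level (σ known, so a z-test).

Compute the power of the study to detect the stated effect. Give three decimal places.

Standardized effect: d = |μ_{script A} − μ_{script B}| / σ = |317.2 − 303.8| / 29.1 = 0.4605
Noncentrality parameter: δ = d / √(1/n₁ + 1/n₂) = 0.4605 / √(1/55 + 1/99) = 2.7381
One-sided α = 0.1 → critical value z_{0.1} = 1.282.
Power = Φ(δ − 1.282) = Φ(1.457) = 0.9274.

Power ≈ 0.927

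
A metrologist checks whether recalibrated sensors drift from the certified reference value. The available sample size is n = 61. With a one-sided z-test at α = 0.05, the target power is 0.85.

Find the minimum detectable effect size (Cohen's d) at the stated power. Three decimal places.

Need Φ(δ − 1.645) = 0.85, so δ = 1.645 + 1.036 = 2.681.
δ = d·√n ⇒ d = δ/√n = 2.681/√61 = 0.3433.

d ≈ 0.343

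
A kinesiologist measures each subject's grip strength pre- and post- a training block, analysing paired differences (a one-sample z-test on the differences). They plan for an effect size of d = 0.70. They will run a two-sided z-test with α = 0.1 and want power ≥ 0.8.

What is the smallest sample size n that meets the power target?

n = 13

Set Φ(δ − 1.645) = 0.8; then δ − 1.645 = Φ⁻¹(0.8) = 0.842, giving δ = 2.486.
(For δ > 0 the lower-tail rejection region contributes negligibly to power, so the one-term inversion is standard.)
δ = d·√n ⇒ n = (δ/d)² = (2.486 / 0.70)² = 12.62.
Rounding up, n = 13.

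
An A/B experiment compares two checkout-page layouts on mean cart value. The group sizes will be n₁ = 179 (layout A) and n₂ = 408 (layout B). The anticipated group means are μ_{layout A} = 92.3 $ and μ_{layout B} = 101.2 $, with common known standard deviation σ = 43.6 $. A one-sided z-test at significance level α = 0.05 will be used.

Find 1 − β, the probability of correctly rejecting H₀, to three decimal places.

Standardized effect: d = |μ_{layout A} − μ_{layout B}| / σ = |92.3 − 101.2| / 43.6 = 0.2041
Noncentrality parameter: λ = d / √(1/n₁ + 1/n₂) = 0.2041 / √(1/179 + 1/408) = 2.2769
One-sided α = 0.05 → critical value z_{0.05} = 1.645.
Power = P(Z > 1.645 − λ) = Φ(0.632) = 0.7363.

Power ≈ 0.736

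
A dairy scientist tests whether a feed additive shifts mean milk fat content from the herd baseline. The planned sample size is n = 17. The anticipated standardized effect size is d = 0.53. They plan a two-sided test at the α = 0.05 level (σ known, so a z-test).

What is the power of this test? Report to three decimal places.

Noncentrality parameter: δ = d·√n = 0.53 × √17 = 2.1852
Critical value for a two-sided test at α = 0.05: z_{α/2} = 1.960.
Power = Φ(δ − 1.960) + Φ(−δ − 1.960) = Φ(0.225) + Φ(-4.145) = 0.5891 + 0.0000 = 0.5891.

Power ≈ 0.589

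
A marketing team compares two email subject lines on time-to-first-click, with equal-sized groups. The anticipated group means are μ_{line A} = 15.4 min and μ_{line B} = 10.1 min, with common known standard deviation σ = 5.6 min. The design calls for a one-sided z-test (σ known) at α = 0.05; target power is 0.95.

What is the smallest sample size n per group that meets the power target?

n = 25 per group

Standardized effect: d = |μ_{line A} − μ_{line B}| / σ = |15.4 − 10.1| / 5.6 = 0.9464
Set Φ(δ − 1.645) = 0.95; then δ − 1.645 = Φ⁻¹(0.95) = 1.645, giving δ = 3.290.
δ = d·√(n/2) ⇒ n = 2(δ/d)² = 2 × (3.290 / 0.9464)² = 24.16.
Rounding up, n = 25 per group.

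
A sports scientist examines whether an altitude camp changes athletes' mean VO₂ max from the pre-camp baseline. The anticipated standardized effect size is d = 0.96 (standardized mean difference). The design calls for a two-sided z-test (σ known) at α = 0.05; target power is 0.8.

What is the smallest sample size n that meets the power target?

Set Φ(δ − 1.960) = 0.8; then δ − 1.960 = Φ⁻¹(0.8) = 0.842, giving δ = 2.802.
(For δ > 0 the lower-tail rejection region contributes negligibly to power, so the one-term inversion is standard.)
δ = d·√n ⇒ n = (δ/d)² = (2.802 / 0.96)² = 8.52.
Rounding up, n = 9.

n = 9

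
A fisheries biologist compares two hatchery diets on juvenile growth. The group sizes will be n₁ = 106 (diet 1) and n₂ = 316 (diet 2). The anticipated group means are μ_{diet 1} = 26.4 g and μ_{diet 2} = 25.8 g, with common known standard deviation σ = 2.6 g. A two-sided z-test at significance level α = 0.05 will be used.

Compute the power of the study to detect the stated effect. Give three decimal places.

Standardized effect: d = |μ_{diet 1} − μ_{diet 2}| / σ = |26.4 − 25.8| / 2.6 = 0.2308
Noncentrality parameter: δ = d / √(1/n₁ + 1/n₂) = 0.2308 / √(1/106 + 1/316) = 2.0560
Critical value for a two-sided test at α = 0.05: z_{α/2} = 1.960.
Power = Φ(δ − 1.960) + Φ(−δ − 1.960) = Φ(0.096) + Φ(-4.016) = 0.5382 + 0.0000 = 0.5383.

Power ≈ 0.538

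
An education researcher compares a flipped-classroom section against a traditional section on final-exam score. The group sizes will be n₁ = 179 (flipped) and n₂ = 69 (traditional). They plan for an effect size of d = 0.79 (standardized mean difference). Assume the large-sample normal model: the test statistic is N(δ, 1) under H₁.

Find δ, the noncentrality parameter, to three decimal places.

The noncentrality parameter scales effect size by the design's sample-size factor: δ = d / √(1/n₁ + 1/n₂) = 0.79 / √(1/179 + 1/69) = 5.5751

δ ≈ 5.575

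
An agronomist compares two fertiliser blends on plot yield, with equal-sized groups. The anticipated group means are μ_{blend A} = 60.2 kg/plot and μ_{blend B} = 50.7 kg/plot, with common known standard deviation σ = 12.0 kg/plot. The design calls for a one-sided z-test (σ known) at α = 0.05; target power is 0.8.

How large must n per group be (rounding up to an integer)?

Standardized effect: d = |μ_{blend A} − μ_{blend B}| / σ = |60.2 − 50.7| / 12.0 = 0.7917
For power 0.8 need Φ(δ − z_{0.05}) = 0.8, so δ = z_{0.05} + z_{0.20} = 1.645 + 0.842 = 2.486.
δ = d·√(n/2) ⇒ n = 2(δ/d)² = 2 × (2.486 / 0.7917)² = 19.73.
Rounding up, n = 20 per group.

n = 20 per group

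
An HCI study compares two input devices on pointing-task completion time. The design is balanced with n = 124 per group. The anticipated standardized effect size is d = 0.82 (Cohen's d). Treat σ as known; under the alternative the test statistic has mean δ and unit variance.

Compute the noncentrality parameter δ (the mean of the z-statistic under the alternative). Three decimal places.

δ = d·√(n/2) = 0.82 × √(124/2) = 6.4567

δ ≈ 6.457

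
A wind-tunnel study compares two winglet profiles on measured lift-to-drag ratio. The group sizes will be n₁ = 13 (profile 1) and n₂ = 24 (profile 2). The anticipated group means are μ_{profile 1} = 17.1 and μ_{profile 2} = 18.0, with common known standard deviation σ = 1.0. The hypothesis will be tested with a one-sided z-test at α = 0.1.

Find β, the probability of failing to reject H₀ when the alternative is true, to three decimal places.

β ≈ 0.091

Standardized effect: d = |μ_{profile 1} − μ_{profile 2}| / σ = |17.1 − 18.0| / 1.0 = 0.9000
Noncentrality parameter: δ = d / √(1/n₁ + 1/n₂) = 0.9000 / √(1/13 + 1/24) = 2.6135
Critical value for a one-sided test at α = 0.1: z_α = 1.282.
Power = P(Z > 1.282 − δ) = Φ(1.332) = 0.9086.
Type II error: β = 1 − power = 1 − 0.9086 = 0.0914.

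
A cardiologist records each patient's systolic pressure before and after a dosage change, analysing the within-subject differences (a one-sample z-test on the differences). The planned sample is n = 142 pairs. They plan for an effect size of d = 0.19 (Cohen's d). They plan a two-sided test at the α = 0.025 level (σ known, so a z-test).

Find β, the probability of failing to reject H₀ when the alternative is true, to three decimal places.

Noncentrality parameter: δ = d·√n = 0.19 × √142 = 2.2641
Critical value for a two-sided test at α = 0.025: z_{α/2} = 2.241.
Power = Φ(δ − 2.241) + Φ(−δ − 2.241) = Φ(0.023) + Φ(-4.506) = 0.5091 + 0.0000 = 0.5091.
Type II error: β = 1 − power = 1 − 0.5091 = 0.4909.

β ≈ 0.491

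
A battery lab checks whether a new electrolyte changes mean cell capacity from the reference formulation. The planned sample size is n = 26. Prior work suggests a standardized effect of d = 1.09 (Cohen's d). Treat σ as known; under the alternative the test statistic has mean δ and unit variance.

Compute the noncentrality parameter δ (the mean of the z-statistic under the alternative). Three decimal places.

δ ≈ 5.558

The noncentrality parameter scales effect size by the design's sample-size factor: δ = d·√n = 1.09 × √26 = 5.5579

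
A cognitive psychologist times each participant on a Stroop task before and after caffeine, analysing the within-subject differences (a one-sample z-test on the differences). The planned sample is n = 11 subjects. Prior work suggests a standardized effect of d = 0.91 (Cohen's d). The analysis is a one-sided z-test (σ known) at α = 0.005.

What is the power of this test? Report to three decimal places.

Power ≈ 0.671

Noncentrality parameter: δ = d·√n = 0.91 × √11 = 3.0181
One-sided α = 0.005 → critical value z_{0.005} = 2.576.
Power = P(Z > 2.576 − δ) = Φ(0.442) = 0.6709.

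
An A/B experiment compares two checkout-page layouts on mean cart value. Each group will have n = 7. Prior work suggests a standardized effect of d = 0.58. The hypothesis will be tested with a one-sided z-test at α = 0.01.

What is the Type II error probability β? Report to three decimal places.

Noncentrality parameter: δ = d·√(n/2) = 0.58 × √(7/2) = 1.0851
One-sided α = 0.01 → critical value z_{0.01} = 2.326.
Power = Φ(δ − 2.326) = Φ(-1.241) = 0.1073.
Type II error: β = 1 − power = 1 − 0.1073 = 0.8927.

β ≈ 0.893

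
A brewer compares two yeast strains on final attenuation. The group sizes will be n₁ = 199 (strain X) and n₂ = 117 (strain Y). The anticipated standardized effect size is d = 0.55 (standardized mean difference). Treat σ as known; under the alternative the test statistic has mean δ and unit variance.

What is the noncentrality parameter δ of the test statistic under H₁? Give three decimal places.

δ = d / √(1/n₁ + 1/n₂) = 0.55 / √(1/199 + 1/117) = 4.7211

δ ≈ 4.721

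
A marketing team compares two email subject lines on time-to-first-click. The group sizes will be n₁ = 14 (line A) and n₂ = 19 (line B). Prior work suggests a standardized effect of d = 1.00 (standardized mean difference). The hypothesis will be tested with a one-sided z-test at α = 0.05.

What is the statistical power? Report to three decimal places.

Noncentrality parameter: δ = d / √(1/n₁ + 1/n₂) = 1.00 / √(1/14 + 1/19) = 2.8391
Critical value for a one-sided test at α = 0.05: z_α = 1.645.
Power = P(Z > 1.645 − δ) = Φ(1.194) = 0.8838.

Power ≈ 0.884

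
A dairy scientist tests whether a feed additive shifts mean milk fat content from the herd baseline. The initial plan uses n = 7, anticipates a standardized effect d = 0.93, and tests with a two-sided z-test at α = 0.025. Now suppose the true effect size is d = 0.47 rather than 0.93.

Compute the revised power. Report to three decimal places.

With d = 0.47: δ = d·√n = 0.47 × √7 = 1.2435. Critical value z_{0.0125} = 2.241.
Revised power = Φ(δ − 2.241) + Φ(−δ − 2.241) = Φ(-0.998) + Φ(-3.485) = 0.1592 + 0.0002 = 0.1594.

Power ≈ 0.159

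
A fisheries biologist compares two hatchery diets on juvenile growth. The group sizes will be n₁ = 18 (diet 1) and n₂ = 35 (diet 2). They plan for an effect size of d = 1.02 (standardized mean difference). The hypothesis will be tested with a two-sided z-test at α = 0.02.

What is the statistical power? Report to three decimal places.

Power ≈ 0.883

Noncentrality parameter: δ = d / √(1/n₁ + 1/n₂) = 1.02 / √(1/18 + 1/35) = 3.5167
Two-sided α = 0.02 → critical value z_{0.01} = 2.326.
Power = Φ(δ − 2.326) + Φ(−δ − 2.326) = Φ(1.190) + Φ(-5.843) = 0.8830 + 0.0000 = 0.8830.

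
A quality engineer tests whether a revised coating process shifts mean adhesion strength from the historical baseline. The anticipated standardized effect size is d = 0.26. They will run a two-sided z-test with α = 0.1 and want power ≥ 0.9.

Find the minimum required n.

For power 0.9 need Φ(δ − z_{0.05}) = 0.9, so δ = z_{0.05} + z_{0.10} = 1.645 + 1.282 = 2.926.
(Ignoring the negligible lower-tail rejection probability gives the usual closed-form inversion.)
δ = d·√n ⇒ n = (δ/d)² = (2.926 / 0.26)² = 126.68.
Rounding up, n = 127.

n = 127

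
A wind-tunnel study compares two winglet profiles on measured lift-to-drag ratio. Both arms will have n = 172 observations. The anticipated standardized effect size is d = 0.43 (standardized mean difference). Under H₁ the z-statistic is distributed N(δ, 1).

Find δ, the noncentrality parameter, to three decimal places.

The noncentrality parameter scales effect size by the design's sample-size factor: δ = d·√(n/2) = 0.43 × √(172/2) = 3.9877

δ ≈ 3.988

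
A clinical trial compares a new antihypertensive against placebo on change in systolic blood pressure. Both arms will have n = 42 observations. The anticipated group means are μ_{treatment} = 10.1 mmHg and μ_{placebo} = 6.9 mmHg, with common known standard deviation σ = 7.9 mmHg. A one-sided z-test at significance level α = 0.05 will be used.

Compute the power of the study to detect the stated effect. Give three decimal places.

Power ≈ 0.584

Standardized effect: d = |μ_{treatment} − μ_{placebo}| / σ = |10.1 − 6.9| / 7.9 = 0.4051
Noncentrality parameter: λ = d·√(n/2) = 0.4051 × √(42/2) = 1.8562
Critical value for a one-sided test at α = 0.05: z_α = 1.645.
Power = P(Z > 1.645 − λ) = Φ(0.211) = 0.5837.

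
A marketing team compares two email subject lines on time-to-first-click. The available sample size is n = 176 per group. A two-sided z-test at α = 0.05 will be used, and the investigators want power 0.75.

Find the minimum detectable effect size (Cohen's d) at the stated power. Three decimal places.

Required noncentrality: δ = z_{0.025} + z_{0.25} = 1.960 + 0.674 = 2.634.
(The second rejection-region term Φ(−δ − z_{α/2}) is negligible and dropped.)
δ = d·√(n/2) ⇒ d = δ/√(n/2) = 2.634/√(176/2) = 0.2808.

d ≈ 0.281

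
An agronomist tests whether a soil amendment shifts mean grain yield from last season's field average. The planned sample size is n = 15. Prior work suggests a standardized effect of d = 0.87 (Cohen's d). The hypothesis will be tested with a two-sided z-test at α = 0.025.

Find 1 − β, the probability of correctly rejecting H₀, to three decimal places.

Power ≈ 0.870

Noncentrality parameter: δ = d·√n = 0.87 × √15 = 3.3695
Critical value for a two-sided test at α = 0.025: z_{α/2} = 2.241.
Power = Φ(δ − 2.241) + Φ(−δ − 2.241) = Φ(1.128) + Φ(-5.611) = 0.8704 + 0.0000 = 0.8704.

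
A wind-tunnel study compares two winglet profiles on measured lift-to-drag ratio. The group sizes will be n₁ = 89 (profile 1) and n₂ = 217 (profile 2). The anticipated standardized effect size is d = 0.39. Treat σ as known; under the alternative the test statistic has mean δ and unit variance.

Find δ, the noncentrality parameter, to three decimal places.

The noncentrality parameter scales effect size by the design's sample-size factor: δ = d / √(1/n₁ + 1/n₂) = 0.39 / √(1/89 + 1/217) = 3.0983

δ ≈ 3.098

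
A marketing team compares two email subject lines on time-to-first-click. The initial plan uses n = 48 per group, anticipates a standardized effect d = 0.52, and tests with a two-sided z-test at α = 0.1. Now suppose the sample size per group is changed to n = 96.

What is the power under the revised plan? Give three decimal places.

Power ≈ 0.975

With n = 96 per group: δ = d·√(n/2) = 0.52 × √(96/2) = 3.6027. Critical value z_{0.05} = 1.645.
Revised power = Φ(δ − 1.645) + Φ(−δ − 1.645) = Φ(1.958) + Φ(-5.248) = 0.9749 + 0.0000 = 0.9749.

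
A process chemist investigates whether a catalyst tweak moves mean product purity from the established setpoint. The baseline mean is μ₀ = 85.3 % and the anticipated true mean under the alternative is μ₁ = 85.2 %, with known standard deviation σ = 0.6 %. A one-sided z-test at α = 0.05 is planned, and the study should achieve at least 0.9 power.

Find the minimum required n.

Standardized effect: d = |μ₁ − μ₀| / σ = |85.2 − 85.3| / 0.6 = 0.1667
Set Φ(δ − 1.645) = 0.9; then δ − 1.645 = Φ⁻¹(0.9) = 1.282, giving δ = 2.926.
δ = d·√n ⇒ n = (δ/d)² = (2.926 / 0.1667)² = 308.30.
Rounding up, n = 309.

n = 309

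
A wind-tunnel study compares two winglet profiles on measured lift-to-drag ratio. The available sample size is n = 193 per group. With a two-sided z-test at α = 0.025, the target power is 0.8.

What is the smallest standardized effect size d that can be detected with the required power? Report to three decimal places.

Required noncentrality: δ = z_{0.0125} + z_{0.20} = 2.241 + 0.842 = 3.083.
(The second rejection-region term Φ(−δ − z_{α/2}) is negligible and dropped.)
δ = d·√(n/2) ⇒ d = δ/√(n/2) = 3.083/√(193/2) = 0.3138.

d ≈ 0.314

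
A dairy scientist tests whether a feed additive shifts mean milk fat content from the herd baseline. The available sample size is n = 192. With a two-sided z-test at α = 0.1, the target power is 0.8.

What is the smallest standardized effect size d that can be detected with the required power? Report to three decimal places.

d ≈ 0.179

Required noncentrality: δ = z_{0.05} + z_{0.20} = 1.645 + 0.842 = 2.486.
(The second rejection-region term Φ(−δ − z_{α/2}) is negligible and dropped.)
δ = d·√n ⇒ d = δ/√n = 2.486/√192 = 0.1794.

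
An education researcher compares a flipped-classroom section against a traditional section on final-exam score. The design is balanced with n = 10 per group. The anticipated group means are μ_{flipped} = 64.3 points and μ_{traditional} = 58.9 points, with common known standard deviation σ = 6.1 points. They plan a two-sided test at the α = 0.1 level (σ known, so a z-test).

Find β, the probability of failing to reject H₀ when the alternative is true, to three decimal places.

Standardized effect: d = |μ_{flipped} − μ_{traditional}| / σ = |64.3 − 58.9| / 6.1 = 0.8852
Noncentrality parameter: λ = d·√(n/2) = 0.8852 × √(10/2) = 1.9795
Two-sided α = 0.1 → critical value z_{0.05} = 1.645.
Power = Φ(λ − 1.645) + Φ(−λ − 1.645) = Φ(0.335) + Φ(-3.624) = 0.6310 + 0.0001 = 0.6312.
Type II error: β = 1 − power = 1 − 0.6312 = 0.3688.

β ≈ 0.369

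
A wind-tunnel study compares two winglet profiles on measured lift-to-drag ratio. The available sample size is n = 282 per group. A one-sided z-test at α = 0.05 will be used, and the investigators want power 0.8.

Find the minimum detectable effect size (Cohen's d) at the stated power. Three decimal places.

Required noncentrality: δ = z_{0.05} + z_{0.20} = 1.645 + 0.842 = 2.486.
δ = d·√(n/2) ⇒ d = δ/√(n/2) = 2.486/√(282/2) = 0.2094.

d ≈ 0.209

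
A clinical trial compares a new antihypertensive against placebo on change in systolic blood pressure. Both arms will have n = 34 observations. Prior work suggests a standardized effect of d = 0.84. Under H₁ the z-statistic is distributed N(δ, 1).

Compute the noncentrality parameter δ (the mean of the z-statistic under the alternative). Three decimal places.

δ = d·√(n/2) = 0.84 × √(34/2) = 3.4634

δ ≈ 3.463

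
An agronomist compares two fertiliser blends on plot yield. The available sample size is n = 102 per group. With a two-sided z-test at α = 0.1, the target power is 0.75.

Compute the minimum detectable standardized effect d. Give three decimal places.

d ≈ 0.325

Need Φ(δ − 1.645) = 0.75, so δ = 1.645 + 0.674 = 2.319.
(Lower-tail contribution to power is negligible for δ > 0.)
δ = d·√(n/2) ⇒ d = δ/√(n/2) = 2.319/√(102/2) = 0.3248.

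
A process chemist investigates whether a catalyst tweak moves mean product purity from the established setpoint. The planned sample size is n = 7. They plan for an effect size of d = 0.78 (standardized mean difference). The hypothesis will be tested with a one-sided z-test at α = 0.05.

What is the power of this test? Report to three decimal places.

Noncentrality parameter: δ = d·√n = 0.78 × √7 = 2.0637
Critical value for a one-sided test at α = 0.05: z_α = 1.645.
Power = Φ(δ − 1.645) = Φ(0.419) = 0.6623.

Power ≈ 0.662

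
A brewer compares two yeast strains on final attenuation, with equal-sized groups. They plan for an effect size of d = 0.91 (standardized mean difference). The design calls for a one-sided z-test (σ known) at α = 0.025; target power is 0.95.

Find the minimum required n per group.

Set Φ(δ − 1.960) = 0.95; then δ − 1.960 = Φ⁻¹(0.95) = 1.645, giving δ = 3.605.
δ = d·√(n/2) ⇒ n = 2(δ/d)² = 2 × (3.605 / 0.91)² = 31.38.
Rounding up, n = 32 per group.

n = 32 per group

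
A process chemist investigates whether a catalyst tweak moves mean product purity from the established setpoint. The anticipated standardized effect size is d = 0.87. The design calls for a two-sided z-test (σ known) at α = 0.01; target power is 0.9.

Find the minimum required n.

Set Φ(δ − 2.576) = 0.9; then δ − 2.576 = Φ⁻¹(0.9) = 1.282, giving δ = 3.857.
(The Φ(−δ − z_{α/2}) term is vanishingly small for δ > 0 and is dropped in the standard sample-size formula.)
δ = d·√n ⇒ n = (δ/d)² = (3.857 / 0.87)² = 19.66.
Round up to the next whole unit.

n = 20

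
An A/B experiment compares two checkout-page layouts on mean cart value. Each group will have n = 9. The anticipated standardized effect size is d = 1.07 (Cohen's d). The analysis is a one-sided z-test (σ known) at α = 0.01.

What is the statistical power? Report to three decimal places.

Noncentrality parameter: λ = d·√(n/2) = 1.07 × √(9/2) = 2.2698
One-sided α = 0.01 → critical value z_{0.01} = 2.326.
Power = Φ(λ − 2.326) = Φ(-0.057) = 0.4775.

Power ≈ 0.477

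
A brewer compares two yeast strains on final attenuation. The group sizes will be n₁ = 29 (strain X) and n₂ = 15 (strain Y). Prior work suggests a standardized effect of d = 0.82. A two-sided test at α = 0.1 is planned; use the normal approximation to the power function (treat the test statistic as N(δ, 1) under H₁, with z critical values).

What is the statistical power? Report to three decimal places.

Noncentrality parameter: δ = d / √(1/n₁ + 1/n₂) = 0.82 / √(1/29 + 1/15) = 2.5783
Two-sided α = 0.1 → critical value z_{0.05} = 1.645.
Power = Φ(δ − 1.645) + Φ(−δ − 1.645) = Φ(0.933) + Φ(-4.223) = 0.8247 + 0.0000 = 0.8247.

Power ≈ 0.825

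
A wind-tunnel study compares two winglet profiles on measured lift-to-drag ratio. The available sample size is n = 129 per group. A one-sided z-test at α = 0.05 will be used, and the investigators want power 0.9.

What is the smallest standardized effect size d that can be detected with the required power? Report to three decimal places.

Need Φ(δ − 1.645) = 0.9, so δ = 1.645 + 1.282 = 2.926.
δ = d·√(n/2) ⇒ d = δ/√(n/2) = 2.926/√(129/2) = 0.3644.

d ≈ 0.364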